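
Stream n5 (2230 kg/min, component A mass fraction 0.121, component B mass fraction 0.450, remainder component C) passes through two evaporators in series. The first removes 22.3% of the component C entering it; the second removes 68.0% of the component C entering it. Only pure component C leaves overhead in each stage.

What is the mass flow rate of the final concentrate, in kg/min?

1511 kg/min

component C in feed = 2230×0.429 = 956.67 kg/min.
After stage 1: component C left = (1−0.223)×956.67 = 743.33; stream total = 2016.7 kg/min.
After stage 2: component C left = (1−0.680)×743.33 = 237.87; final concentrate = 1511.2 kg/min.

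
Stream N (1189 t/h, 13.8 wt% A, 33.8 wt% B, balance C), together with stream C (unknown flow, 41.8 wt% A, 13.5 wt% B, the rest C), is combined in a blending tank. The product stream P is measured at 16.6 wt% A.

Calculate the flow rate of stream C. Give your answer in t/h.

132.1 t/h

Let C be the unknown flow. Total out = 1189 + C.
A balance: 164.08 + 0.418·C = 0.166·(1189 + C)
(0.418 − 0.166)·C = 0.166×1189 − 164.08 = 33.292
C = 33.292 / 0.252 = 132.11 t/h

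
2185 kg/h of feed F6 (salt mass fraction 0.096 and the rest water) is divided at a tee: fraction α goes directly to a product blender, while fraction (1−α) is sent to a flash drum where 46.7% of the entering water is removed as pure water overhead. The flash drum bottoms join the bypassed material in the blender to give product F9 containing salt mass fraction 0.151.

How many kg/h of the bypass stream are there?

299.8 kg/h

All 2185×0.096 = 209.76 kg/h of salt reaches F9, so F9 = 209.76/0.151 = 1389.1 kg/h and vapour = 795.86 kg/h.
The evaporator receives (1−α)·2185 of feed at 0.904 water and removes 0.467 of that water:
0.467×0.904×(1−α)×2185 = 795.86
(1−α) = 795.86/922.44 = 0.8628;  α = 0.1372.
Bypass flow = 0.1372×2185 = 299.82 kg/h.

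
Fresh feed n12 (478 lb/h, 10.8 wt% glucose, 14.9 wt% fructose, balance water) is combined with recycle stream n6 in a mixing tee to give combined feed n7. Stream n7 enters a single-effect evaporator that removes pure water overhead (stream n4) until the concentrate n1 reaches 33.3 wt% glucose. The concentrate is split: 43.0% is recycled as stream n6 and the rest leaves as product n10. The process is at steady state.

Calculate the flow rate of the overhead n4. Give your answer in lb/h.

Overall glucose balance (none leaves overhead): glucose in fresh feed = glucose in product, i.e. 478×0.108 = (1−0.430)·n1·0.333.
n1 = 51.624/(0.333×0.570) = 271.98 lb/h.
Recycle n6 = 0.430×271.98 = 116.95 lb/h.
Combined feed n7 = 478 + 116.95 = 594.95 lb/h.
Overhead n4 = n7 − n1 = 594.95 − 271.98 = 322.97 lb/h.

323 lb/h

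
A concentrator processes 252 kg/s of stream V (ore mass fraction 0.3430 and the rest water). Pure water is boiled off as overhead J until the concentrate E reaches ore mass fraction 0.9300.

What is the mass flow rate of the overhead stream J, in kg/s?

159.1 kg/s

ore is conserved: 252×0.343 = 86.436 kg/s all reports to the concentrate.
Concentrate = 86.436/(target fraction) = 92.942 kg/s.
Overhead = 252 − 92.942 = 159.06 kg/s.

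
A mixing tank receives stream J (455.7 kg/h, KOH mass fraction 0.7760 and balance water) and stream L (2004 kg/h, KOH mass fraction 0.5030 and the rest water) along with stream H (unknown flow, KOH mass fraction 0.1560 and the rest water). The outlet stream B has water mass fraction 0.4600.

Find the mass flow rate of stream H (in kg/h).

Let H be the unknown flow. Total out = 2459.7 + H.
water balance: 1098.1 + 0.844·H = 0.460·(2459.7 + H)
(0.844 − 0.460)·H = 0.460×2459.7 − 1098.1 = 33.397
H = 33.397 / 0.384 = 86.972 kg/h

86.97 kg/h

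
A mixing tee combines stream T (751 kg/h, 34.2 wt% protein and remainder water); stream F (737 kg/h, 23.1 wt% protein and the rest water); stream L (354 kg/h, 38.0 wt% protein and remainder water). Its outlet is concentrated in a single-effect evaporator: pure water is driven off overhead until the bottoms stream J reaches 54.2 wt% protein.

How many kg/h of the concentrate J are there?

1036 kg/h

protein entering = 751×0.342 + 737×0.231 + 354×0.380 = 561.61 kg/h.
All protein reports to J, so J = 561.61/0.542 = 1036.2 kg/h.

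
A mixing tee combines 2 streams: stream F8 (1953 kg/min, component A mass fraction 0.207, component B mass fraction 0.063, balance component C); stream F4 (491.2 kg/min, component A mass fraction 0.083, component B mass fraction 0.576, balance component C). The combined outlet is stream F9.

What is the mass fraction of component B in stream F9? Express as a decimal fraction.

0.166

Total flow out = 1953 + 491.2 = 2444.2 kg/min.
component B in = 1953×0.063 + 491.2×0.576 = 405.97 kg/min.
component B mass fraction in F9 = 405.97/2444.2 = 0.166.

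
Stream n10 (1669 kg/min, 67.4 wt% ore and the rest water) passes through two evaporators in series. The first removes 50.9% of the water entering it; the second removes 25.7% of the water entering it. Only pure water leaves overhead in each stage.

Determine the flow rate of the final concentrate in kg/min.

water in feed = 1669×0.326 = 544.09 kg/min.
After stage 1: water left = (1−0.509)×544.09 = 267.15; stream total = 1392.1 kg/min.
After stage 2: water left = (1−0.257)×267.15 = 198.49; final concentrate = 1323.4 kg/min.

1323 kg/min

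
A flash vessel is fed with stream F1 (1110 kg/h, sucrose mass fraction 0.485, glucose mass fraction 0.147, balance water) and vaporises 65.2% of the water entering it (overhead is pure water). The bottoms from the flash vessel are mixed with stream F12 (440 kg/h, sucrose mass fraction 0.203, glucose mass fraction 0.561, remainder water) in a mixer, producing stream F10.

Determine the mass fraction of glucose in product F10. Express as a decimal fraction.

0.319

Vapour removed = 0.652×0.368×1110 = 266.33 kg/h; concentrate = 843.67 kg/h.
glucose reaching the mixer = 163.17 (from concentrate) + 440×0.561 = 410.01 kg/h.
Product flow = 843.67 + 440 = 1283.7 kg/h; glucose fraction = 0.319.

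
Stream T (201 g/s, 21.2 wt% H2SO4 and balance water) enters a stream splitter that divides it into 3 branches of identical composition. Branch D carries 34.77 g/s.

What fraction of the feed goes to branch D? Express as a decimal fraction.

Fraction to D = 34.77/201 = 0.1730.

0.173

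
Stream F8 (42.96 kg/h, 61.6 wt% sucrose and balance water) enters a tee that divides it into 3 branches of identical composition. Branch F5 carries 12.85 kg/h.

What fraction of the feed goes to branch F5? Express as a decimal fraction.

0.299

Fraction to F5 = 12.85/42.96 = 0.2991.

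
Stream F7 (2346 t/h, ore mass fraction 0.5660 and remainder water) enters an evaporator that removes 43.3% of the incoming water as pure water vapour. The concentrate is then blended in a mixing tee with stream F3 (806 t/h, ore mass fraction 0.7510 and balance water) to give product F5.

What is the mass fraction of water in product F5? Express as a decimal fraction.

Vapour removed = 0.433×0.434×2346 = 440.87 t/h; concentrate = 1905.1 t/h.
water reaching the mixer = 577.3 (from concentrate) + 806×0.249 = 777.99 t/h.
Product flow = 1905.1 + 806 = 2711.1 t/h; water fraction = 0.2870.

0.2870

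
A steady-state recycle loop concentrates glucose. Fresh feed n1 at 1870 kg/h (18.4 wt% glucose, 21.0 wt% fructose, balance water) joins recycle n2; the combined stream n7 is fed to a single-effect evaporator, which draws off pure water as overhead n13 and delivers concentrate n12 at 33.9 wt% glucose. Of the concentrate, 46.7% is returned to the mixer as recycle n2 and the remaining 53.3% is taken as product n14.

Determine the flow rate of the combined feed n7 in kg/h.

Overall glucose balance (none leaves overhead): glucose in fresh feed = glucose in product, i.e. 1870×0.184 = (1−0.467)·n12·0.339.
n12 = 344.08/(0.339×0.533) = 1904.3 kg/h.
Recycle n2 = 0.467×1904.3 = 889.3 kg/h.
Combined feed n7 = 1870 + 889.3 = 2759.3 kg/h.

2759 kg/h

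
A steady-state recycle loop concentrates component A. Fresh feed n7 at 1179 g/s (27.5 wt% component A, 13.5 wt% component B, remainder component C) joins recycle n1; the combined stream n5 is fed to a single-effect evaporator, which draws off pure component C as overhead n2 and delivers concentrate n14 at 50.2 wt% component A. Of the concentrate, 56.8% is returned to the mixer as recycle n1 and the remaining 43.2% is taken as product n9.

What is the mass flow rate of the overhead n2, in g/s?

533.1 g/s

Overall component A balance (none leaves overhead): component A in fresh feed = component A in product, i.e. 1179×0.275 = (1−0.568)·n14·0.502.
n14 = 324.23/(0.502×0.432) = 1495.1 g/s.
Recycle n1 = 0.568×1495.1 = 849.19 g/s.
Combined feed n5 = 1179 + 849.19 = 2028.2 g/s.
Overhead n2 = n5 − n14 = 2028.2 − 1495.1 = 533.13 g/s.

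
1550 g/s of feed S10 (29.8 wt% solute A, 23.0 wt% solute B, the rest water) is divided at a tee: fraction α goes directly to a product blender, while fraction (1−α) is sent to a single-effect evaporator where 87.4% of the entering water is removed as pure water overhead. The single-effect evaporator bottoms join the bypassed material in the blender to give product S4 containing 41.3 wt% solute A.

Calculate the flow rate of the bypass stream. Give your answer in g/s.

All 1550×0.298 = 461.9 g/s of solute A reaches S4, so S4 = 461.9/0.413 = 1118.4 g/s and vapour = 431.6 g/s.
The evaporator receives (1−α)·1550 of feed at 0.472 water and removes 0.874 of that water:
0.874×0.472×(1−α)×1550 = 431.6
(1−α) = 431.6/639.42 = 0.6750;  α = 0.3250.
Bypass flow = 0.3250×1550 = 503.77 g/s.

503.8 g/s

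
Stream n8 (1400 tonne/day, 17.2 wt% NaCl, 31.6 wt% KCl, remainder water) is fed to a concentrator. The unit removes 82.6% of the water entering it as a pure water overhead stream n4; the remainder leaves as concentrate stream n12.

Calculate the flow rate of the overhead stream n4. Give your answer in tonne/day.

water entering = 1400×0.512 = 716.8 tonne/day; overhead removed = 0.826×716.8 = 592.08 tonne/day.

592.1 tonne/day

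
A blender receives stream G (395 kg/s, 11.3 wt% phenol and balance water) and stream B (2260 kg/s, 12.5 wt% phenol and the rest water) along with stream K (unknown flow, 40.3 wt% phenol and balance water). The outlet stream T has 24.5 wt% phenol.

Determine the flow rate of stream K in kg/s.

2046 kg/s

Let K be the unknown flow. Total out = 2655 + K.
phenol balance: 327.13 + 0.403·K = 0.245·(2655 + K)
(0.403 − 0.245)·K = 0.245×2655 − 327.13 = 323.34
K = 323.34 / 0.158 = 2046.5 kg/s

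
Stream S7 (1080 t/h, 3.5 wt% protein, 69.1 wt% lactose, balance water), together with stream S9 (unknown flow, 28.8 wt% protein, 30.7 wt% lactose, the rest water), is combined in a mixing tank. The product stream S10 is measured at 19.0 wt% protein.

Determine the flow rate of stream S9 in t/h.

Let S9 be the unknown flow. Total out = 1080 + S9.
protein balance: 37.8 + 0.288·S9 = 0.190·(1080 + S9)
(0.288 − 0.190)·S9 = 0.190×1080 − 37.8 = 167.4
S9 = 167.4 / 0.098 = 1708.2 t/h

1708 t/h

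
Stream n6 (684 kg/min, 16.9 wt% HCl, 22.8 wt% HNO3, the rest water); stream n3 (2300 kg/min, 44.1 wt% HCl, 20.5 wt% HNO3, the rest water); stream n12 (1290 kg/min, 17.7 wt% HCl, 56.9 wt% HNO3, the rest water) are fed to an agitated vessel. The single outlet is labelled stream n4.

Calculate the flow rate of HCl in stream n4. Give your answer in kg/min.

HCl out = HCl in = 684×0.169 + 2300×0.441 + 1290×0.177 = 1358.2 kg/min.

1358 kg/min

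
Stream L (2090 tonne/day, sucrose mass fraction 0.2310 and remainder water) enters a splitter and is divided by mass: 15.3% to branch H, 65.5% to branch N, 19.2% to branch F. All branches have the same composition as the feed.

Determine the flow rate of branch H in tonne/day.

319.8 tonne/day

Branch H flow = 0.153×2090 = 319.77 tonne/day.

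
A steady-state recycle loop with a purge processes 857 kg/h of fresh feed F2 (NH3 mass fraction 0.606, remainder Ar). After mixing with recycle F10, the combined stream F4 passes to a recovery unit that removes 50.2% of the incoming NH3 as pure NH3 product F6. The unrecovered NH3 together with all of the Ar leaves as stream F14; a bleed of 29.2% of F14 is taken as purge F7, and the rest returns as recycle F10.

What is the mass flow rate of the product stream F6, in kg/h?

402.7 kg/h

NH3 in F4: m_A = 857×0.606 + (1−0.292)·(1−0.502)·m_A, so m_A = 519.34/0.6474 = 802.18 kg/h.
Product F6 = 0.502×802.18 = 402.69 kg/h.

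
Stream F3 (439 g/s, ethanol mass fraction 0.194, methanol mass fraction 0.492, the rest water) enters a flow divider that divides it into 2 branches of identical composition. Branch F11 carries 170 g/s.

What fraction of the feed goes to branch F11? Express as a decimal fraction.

0.387

Fraction to F11 = 170/439 = 0.3872.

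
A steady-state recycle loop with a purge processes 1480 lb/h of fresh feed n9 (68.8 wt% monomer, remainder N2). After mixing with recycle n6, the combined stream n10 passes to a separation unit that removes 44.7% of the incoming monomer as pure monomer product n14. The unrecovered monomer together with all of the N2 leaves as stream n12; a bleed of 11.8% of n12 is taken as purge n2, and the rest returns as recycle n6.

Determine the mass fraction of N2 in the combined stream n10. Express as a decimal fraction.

0.663

N2 enters only via n9 and leaves only via the purge: 1480×0.312 = 0.118×(N2 in n12), and the separation unit passes all N2, so N2 in n10 = N2 in n12 = 3913.2 lb/h.
monomer in n10: m_A = 1480×0.688 + (1−0.118)·(1−0.447)·m_A, so m_A = 1018.2/0.5123 = 1987.8 lb/h.
n10 = 1987.8 + 3913.2 = 5901 lb/h.
N2 fraction in n10 = 3913.2/5901 = 0.663.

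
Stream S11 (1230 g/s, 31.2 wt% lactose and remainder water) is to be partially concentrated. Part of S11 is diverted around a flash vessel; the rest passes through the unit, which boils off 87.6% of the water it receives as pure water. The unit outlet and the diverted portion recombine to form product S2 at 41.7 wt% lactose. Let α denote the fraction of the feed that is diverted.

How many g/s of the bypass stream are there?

716.1 g/s

All 1230×0.312 = 383.76 g/s of lactose reaches S2, so S2 = 383.76/0.417 = 920.29 g/s and vapour = 309.71 g/s.
The evaporator receives (1−α)·1230 of feed at 0.688 water and removes 0.876 of that water:
0.876×0.688×(1−α)×1230 = 309.71
(1−α) = 309.71/741.31 = 0.4178;  α = 0.5822.
Bypass flow = 0.5822×1230 = 716.12 g/s.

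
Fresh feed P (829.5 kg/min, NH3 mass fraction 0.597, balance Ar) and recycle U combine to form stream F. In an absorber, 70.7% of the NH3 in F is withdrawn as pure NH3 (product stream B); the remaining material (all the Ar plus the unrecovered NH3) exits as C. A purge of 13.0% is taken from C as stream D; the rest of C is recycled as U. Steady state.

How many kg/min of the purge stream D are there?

Ar enters only via P and leaves only via the purge: 829.5×0.403 = 0.130×(Ar in C), and the absorber passes all Ar, so Ar in F = Ar in C = 2571.4 kg/min.
NH3 in F: m_A = 829.5×0.597 + (1−0.130)·(1−0.707)·m_A, so m_A = 495.21/0.7451 = 664.63 kg/min.
C = (1−0.707)×664.63 + 2571.4 = 2766.2 kg/min.
Purge D = 0.130×2766.2 = 359.6 kg/min.

359.6 kg/min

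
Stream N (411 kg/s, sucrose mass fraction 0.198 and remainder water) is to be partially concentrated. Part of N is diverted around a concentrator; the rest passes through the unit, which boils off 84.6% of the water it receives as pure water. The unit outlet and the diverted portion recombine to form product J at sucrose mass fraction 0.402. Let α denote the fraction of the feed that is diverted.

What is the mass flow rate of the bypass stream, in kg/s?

All 411×0.198 = 81.378 kg/s of sucrose reaches J, so J = 81.378/0.402 = 202.43 kg/s and vapour = 208.57 kg/s.
The evaporator receives (1−α)·411 of feed at 0.802 water and removes 0.846 of that water:
0.846×0.802×(1−α)×411 = 208.57
(1−α) = 208.57/278.86 = 0.7479;  α = 0.2521.
Bypass flow = 0.2521×411 = 103.6 kg/s.

103.6 kg/s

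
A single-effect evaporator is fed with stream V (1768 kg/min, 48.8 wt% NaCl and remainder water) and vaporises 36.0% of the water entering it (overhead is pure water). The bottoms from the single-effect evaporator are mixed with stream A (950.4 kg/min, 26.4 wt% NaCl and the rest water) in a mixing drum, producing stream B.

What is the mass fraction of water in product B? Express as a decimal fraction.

0.5345

Vapour removed = 0.360×0.512×1768 = 325.88 kg/min; concentrate = 1442.1 kg/min.
water reaching the mixer = 579.34 (from concentrate) + 950.4×0.736 = 1278.8 kg/min.
Product flow = 1442.1 + 950.4 = 2392.5 kg/min; water fraction = 0.5345.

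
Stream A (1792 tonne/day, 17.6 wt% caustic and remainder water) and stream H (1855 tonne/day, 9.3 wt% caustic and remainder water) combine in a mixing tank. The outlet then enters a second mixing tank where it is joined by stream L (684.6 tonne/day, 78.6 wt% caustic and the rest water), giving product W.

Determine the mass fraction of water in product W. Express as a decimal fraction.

0.763

Overall, product flow = 4331.6 tonne/day.
water in = 1792×0.824 + 1855×0.907 + 684.6×0.214 = 3305.6 tonne/day.
water fraction in W = 0.763.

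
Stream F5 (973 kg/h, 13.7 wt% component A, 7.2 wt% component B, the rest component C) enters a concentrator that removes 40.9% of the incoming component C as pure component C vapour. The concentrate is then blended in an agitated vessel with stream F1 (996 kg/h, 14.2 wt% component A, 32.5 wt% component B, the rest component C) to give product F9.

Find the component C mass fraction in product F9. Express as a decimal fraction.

Vapour removed = 0.409×0.791×973 = 314.78 kg/h; concentrate = 658.22 kg/h.
component C reaching the mixer = 454.86 (from concentrate) + 996×0.533 = 985.73 kg/h.
Product flow = 658.22 + 996 = 1654.2 kg/h; component C fraction = 0.596.

0.596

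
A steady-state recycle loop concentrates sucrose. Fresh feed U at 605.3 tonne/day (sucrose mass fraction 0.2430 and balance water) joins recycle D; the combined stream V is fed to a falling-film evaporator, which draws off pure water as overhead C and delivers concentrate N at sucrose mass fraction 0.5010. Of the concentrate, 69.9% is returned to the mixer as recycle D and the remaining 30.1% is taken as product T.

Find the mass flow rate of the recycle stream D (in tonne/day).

Overall sucrose balance (none leaves overhead): sucrose in fresh feed = sucrose in product, i.e. 605.3×0.243 = (1−0.699)·N·0.501.
N = 147.09/(0.501×0.301) = 975.38 tonne/day.
Recycle D = 0.699×975.38 = 681.79 tonne/day.

681.8 tonne/day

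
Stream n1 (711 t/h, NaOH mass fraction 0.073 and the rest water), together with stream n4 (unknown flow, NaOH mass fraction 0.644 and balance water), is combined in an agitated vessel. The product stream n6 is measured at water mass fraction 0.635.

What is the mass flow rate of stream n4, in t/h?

Let n4 be the unknown flow. Total out = 711 + n4.
water balance: 659.1 + 0.356·n4 = 0.635·(711 + n4)
(0.356 − 0.635)·n4 = 0.635×711 − 659.1 = -207.61
n4 = -207.61 / -0.279 = 744.13 t/h

744.1 t/h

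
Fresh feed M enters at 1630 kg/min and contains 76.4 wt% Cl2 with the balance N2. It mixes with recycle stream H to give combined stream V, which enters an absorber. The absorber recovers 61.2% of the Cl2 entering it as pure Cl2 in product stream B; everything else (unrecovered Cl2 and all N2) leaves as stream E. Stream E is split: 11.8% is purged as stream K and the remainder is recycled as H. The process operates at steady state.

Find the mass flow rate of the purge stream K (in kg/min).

471.4 kg/min

N2 enters only via M and leaves only via the purge: 1630×0.236 = 0.118×(N2 in E), and the absorber passes all N2, so N2 in V = N2 in E = 3260 kg/min.
Cl2 in V: m_A = 1630×0.764 + (1−0.118)·(1−0.612)·m_A, so m_A = 1245.3/0.6578 = 1893.2 kg/min.
E = (1−0.612)×1893.2 + 3260 = 3994.6 kg/min.
Purge K = 0.118×3994.6 = 471.36 kg/min.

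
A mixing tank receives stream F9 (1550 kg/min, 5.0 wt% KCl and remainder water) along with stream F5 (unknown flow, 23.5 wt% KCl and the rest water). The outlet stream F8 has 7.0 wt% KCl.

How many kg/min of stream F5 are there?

Let F5 be the unknown flow. Total out = 1550 + F5.
KCl balance: 77.5 + 0.235·F5 = 0.070·(1550 + F5)
(0.235 − 0.070)·F5 = 0.070×1550 − 77.5 = 31
F5 = 31 / 0.165 = 187.88 kg/min

187.9 kg/min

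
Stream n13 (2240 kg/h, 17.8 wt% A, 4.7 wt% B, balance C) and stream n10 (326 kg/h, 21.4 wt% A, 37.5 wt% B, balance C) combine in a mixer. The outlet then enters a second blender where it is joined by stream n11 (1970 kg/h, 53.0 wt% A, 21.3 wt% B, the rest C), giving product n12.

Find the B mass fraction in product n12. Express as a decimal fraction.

Overall, product flow = 4536 kg/h.
B in = 2240×0.047 + 326×0.375 + 1970×0.213 = 647.14 kg/h.
B fraction in n12 = 0.1427.

0.1427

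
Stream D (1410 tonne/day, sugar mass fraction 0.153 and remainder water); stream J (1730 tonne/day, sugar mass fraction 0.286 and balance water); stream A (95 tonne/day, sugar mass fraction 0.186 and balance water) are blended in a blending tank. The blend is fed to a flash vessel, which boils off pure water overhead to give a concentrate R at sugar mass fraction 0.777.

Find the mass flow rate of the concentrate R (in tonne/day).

sugar entering = 1410×0.153 + 1730×0.286 + 95×0.186 = 728.18 tonne/day.
All sugar reports to R, so R = 728.18/0.777 = 937.17 tonne/day.

937.2 tonne/day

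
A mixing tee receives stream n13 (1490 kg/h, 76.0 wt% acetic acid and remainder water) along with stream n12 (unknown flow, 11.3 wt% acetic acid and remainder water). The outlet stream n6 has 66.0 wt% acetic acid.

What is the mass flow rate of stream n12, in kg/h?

272.4 kg/h

Let n12 be the unknown flow. Total out = 1490 + n12.
acetic acid balance: 1132.4 + 0.113·n12 = 0.660·(1490 + n12)
(0.113 − 0.660)·n12 = 0.660×1490 − 1132.4 = -149
n12 = -149 / -0.547 = 272.39 kg/h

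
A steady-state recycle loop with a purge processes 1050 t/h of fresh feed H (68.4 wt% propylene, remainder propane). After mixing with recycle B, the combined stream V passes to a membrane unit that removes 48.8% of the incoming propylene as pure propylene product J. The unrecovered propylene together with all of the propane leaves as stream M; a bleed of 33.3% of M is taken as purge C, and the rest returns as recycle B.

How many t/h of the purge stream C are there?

propane enters only via H and leaves only via the purge: 1050×0.316 = 0.333×(propane in M), and the membrane unit passes all propane, so propane in V = propane in M = 996.4 t/h.
propylene in V: m_A = 1050×0.684 + (1−0.333)·(1−0.488)·m_A, so m_A = 718.2/0.6585 = 1090.7 t/h.
M = (1−0.488)×1090.7 + 996.4 = 1554.8 t/h.
Purge C = 0.333×1554.8 = 517.75 t/h.

517.8 t/h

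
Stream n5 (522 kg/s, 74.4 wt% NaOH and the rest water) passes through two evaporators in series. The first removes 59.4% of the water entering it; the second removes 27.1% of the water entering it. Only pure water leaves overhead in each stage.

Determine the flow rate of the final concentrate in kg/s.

water in feed = 522×0.256 = 133.63 kg/s.
After stage 1: water left = (1−0.594)×133.63 = 54.255; stream total = 442.62 kg/s.
After stage 2: water left = (1−0.271)×54.255 = 39.552; final concentrate = 427.92 kg/s.

427.9 kg/s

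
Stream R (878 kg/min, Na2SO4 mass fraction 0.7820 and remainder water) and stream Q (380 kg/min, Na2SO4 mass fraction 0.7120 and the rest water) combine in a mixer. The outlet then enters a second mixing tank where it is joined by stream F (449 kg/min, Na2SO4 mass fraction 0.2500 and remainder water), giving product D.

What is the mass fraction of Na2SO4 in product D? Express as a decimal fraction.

Overall, product flow = 1707 kg/min.
Na2SO4 in = 878×0.782 + 380×0.712 + 449×0.250 = 1069.4 kg/min.
Na2SO4 fraction in D = 0.6265.

0.6265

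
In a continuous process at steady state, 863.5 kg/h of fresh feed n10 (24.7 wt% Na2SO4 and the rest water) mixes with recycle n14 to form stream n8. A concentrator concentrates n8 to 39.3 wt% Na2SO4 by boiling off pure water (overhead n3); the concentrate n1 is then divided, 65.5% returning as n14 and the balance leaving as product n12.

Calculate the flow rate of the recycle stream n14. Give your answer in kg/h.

1030 kg/h

Overall Na2SO4 balance (none leaves overhead): Na2SO4 in fresh feed = Na2SO4 in product, i.e. 863.5×0.247 = (1−0.655)·n1·0.393.
n1 = 213.28/(0.393×0.345) = 1573.1 kg/h.
Recycle n14 = 0.655×1573.1 = 1030.4 kg/h.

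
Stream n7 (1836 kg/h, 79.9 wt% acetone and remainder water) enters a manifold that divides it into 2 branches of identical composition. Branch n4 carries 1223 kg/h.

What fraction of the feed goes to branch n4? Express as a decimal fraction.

Fraction to n4 = 1223/1836 = 0.6661.

0.666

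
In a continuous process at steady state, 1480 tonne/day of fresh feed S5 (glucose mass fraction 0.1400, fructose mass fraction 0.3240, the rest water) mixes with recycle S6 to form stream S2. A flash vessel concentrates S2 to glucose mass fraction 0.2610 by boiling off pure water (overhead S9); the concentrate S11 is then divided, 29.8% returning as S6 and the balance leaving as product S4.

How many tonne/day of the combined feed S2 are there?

Overall glucose balance (none leaves overhead): glucose in fresh feed = glucose in product, i.e. 1480×0.140 = (1−0.298)·S11·0.261.
S11 = 207.2/(0.261×0.702) = 1130.9 tonne/day.
Recycle S6 = 0.298×1130.9 = 337 tonne/day.
Combined feed S2 = 1480 + 337 = 1817 tonne/day.

1817 tonne/day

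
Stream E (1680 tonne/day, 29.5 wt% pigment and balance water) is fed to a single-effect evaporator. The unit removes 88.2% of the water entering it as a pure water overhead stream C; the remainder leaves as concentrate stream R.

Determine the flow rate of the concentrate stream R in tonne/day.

635.4 tonne/day

water entering = 1680×0.705 = 1184.4 tonne/day; overhead removed = 0.882×1184.4 = 1044.6 tonne/day.
Concentrate = 1680 − 1044.6 = 635.36 tonne/day.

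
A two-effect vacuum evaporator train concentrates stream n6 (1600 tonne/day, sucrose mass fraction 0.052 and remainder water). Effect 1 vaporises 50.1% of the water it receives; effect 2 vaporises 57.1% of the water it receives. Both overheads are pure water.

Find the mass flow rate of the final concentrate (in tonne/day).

water in feed = 1600×0.948 = 1516.8 tonne/day.
After stage 1: water left = (1−0.501)×1516.8 = 756.88; stream total = 840.08 tonne/day.
After stage 2: water left = (1−0.571)×756.88 = 324.7; final concentrate = 407.9 tonne/day.

407.9 tonne/day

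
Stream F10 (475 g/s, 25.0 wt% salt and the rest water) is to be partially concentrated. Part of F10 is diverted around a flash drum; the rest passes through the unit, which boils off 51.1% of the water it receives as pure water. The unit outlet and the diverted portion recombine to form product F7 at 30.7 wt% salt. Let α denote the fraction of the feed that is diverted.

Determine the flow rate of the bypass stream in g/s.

All 475×0.250 = 118.75 g/s of salt reaches F7, so F7 = 118.75/0.307 = 386.81 g/s and vapour = 88.192 g/s.
The evaporator receives (1−α)·475 of feed at 0.750 water and removes 0.511 of that water:
0.511×0.750×(1−α)×475 = 88.192
(1−α) = 88.192/182.04 = 0.4845;  α = 0.5155.
Bypass flow = 0.5155×475 = 244.88 g/s.

244.9 g/s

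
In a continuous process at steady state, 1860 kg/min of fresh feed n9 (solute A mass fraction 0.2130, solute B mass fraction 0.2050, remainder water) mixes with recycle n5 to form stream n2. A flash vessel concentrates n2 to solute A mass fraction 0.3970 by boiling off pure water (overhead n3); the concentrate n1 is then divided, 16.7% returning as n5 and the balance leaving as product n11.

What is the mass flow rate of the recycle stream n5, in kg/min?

Overall solute A balance (none leaves overhead): solute A in fresh feed = solute A in product, i.e. 1860×0.213 = (1−0.167)·n1·0.397.
n1 = 396.18/(0.397×0.833) = 1198 kg/min.
Recycle n5 = 0.167×1198 = 200.07 kg/min.

200.1 kg/min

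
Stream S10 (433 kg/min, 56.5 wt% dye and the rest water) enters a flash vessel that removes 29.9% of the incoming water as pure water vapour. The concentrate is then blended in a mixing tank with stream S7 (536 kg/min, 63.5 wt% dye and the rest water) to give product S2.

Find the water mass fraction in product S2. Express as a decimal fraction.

0.359

Vapour removed = 0.299×0.435×433 = 56.318 kg/min; concentrate = 376.68 kg/min.
water reaching the mixer = 132.04 (from concentrate) + 536×0.365 = 327.68 kg/min.
Product flow = 376.68 + 536 = 912.68 kg/min; water fraction = 0.359.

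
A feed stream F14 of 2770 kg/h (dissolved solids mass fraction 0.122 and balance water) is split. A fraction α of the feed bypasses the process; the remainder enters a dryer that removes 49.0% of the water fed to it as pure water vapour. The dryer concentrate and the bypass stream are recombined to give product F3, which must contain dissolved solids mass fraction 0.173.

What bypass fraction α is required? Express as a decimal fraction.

All 2770×0.122 = 337.94 kg/h of dissolved solids reaches F3, so F3 = 337.94/0.173 = 1953.4 kg/h and vapour = 816.59 kg/h.
The evaporator receives (1−α)·2770 of feed at 0.878 water and removes 0.490 of that water:
0.490×0.878×(1−α)×2770 = 816.59
(1−α) = 816.59/1191.7 = 0.6852;  α = 0.3148.

0.315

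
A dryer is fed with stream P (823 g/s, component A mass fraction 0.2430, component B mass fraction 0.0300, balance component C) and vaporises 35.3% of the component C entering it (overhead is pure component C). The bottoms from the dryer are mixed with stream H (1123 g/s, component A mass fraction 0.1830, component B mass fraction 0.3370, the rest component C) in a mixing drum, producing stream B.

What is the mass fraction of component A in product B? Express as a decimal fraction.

Vapour removed = 0.353×0.727×823 = 211.21 g/s; concentrate = 611.79 g/s.
component A reaching the mixer = 199.99 (from concentrate) + 1123×0.183 = 405.5 g/s.
Product flow = 611.79 + 1123 = 1734.8 g/s; component A fraction = 0.2337.

0.2337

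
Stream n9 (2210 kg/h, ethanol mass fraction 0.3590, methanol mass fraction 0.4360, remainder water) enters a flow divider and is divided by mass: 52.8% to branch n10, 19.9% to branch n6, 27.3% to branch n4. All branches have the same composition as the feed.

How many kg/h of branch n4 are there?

603.3 kg/h

Branch n4 flow = 0.273×2210 = 603.33 kg/h.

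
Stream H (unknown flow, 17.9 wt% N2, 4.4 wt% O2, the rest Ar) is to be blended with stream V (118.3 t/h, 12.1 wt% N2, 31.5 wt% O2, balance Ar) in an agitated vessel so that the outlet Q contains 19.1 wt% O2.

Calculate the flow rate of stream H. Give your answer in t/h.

Let H be the unknown flow. Total out = 118.3 + H.
O2 balance: 37.264 + 0.044·H = 0.191·(118.3 + H)
(0.044 − 0.191)·H = 0.191×118.3 − 37.264 = -14.669
H = -14.669 / -0.147 = 99.79 t/h

99.79 t/h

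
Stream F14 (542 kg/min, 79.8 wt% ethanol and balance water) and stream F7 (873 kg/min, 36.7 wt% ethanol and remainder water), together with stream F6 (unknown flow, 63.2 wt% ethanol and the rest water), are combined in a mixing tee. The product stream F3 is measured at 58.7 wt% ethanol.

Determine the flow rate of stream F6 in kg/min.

Let F6 be the unknown flow. Total out = 1415 + F6.
ethanol balance: 752.91 + 0.632·F6 = 0.587·(1415 + F6)
(0.632 − 0.587)·F6 = 0.587×1415 − 752.91 = 77.698
F6 = 77.698 / 0.045 = 1726.6 kg/min

1727 kg/min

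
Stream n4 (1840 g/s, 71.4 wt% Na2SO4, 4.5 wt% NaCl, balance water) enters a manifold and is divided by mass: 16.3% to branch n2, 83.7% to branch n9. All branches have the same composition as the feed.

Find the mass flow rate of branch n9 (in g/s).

Branch n9 flow = 0.837×1840 = 1540.1 g/s.

1540 g/s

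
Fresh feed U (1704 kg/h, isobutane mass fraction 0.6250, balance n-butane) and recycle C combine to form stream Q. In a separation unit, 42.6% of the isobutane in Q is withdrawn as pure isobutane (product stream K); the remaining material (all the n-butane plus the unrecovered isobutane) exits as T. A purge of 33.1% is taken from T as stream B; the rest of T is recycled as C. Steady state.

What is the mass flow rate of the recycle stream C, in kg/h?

1955 kg/h

n-butane enters only via U and leaves only via the purge: 1704×0.375 = 0.331×(n-butane in T), and the separation unit passes all n-butane, so n-butane in Q = n-butane in T = 1930.5 kg/h.
isobutane in Q: m_A = 1704×0.625 + (1−0.331)·(1−0.426)·m_A, so m_A = 1065/0.6160 = 1728.9 kg/h.
T = (1−0.426)×1728.9 + 1930.5 = 2922.9 kg/h.
Recycle C = (1−0.331)×2922.9 = 1955.4 kg/h.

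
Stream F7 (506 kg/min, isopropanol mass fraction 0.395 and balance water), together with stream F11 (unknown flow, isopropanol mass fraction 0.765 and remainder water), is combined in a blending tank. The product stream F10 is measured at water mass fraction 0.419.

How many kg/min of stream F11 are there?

Let F11 be the unknown flow. Total out = 506 + F11.
water balance: 306.13 + 0.235·F11 = 0.419·(506 + F11)
(0.235 − 0.419)·F11 = 0.419×506 − 306.13 = -94.116
F11 = -94.116 / -0.184 = 511.5 kg/min

511.5 kg/min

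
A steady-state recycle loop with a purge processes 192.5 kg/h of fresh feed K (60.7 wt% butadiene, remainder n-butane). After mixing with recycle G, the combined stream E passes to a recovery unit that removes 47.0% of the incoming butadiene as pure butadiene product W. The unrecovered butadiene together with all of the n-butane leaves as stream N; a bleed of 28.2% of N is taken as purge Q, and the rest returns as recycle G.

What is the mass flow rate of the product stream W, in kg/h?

88.66 kg/h

butadiene in E: m_A = 192.5×0.607 + (1−0.282)·(1−0.470)·m_A, so m_A = 116.85/0.6195 = 188.63 kg/h.
Product W = 0.470×188.63 = 88.655 kg/h.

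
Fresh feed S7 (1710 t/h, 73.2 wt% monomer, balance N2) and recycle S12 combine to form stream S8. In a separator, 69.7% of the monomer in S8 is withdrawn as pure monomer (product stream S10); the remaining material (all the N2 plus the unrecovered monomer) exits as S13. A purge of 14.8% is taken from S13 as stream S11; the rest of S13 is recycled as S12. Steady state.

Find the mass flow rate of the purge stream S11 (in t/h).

533.9 t/h

N2 enters only via S7 and leaves only via the purge: 1710×0.268 = 0.148×(N2 in S13), and the separator passes all N2, so N2 in S8 = N2 in S13 = 3096.5 t/h.
monomer in S8: m_A = 1710×0.732 + (1−0.148)·(1−0.697)·m_A, so m_A = 1251.7/0.7418 = 1687.3 t/h.
S13 = (1−0.697)×1687.3 + 3096.5 = 3607.7 t/h.
Purge S11 = 0.148×3607.7 = 533.95 t/h.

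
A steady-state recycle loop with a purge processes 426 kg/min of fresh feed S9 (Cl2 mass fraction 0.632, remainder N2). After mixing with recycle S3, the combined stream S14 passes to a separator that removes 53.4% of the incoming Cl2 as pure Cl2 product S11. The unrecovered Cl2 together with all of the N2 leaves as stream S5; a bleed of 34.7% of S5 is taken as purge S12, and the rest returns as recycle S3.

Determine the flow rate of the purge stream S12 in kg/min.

N2 enters only via S9 and leaves only via the purge: 426×0.368 = 0.347×(N2 in S5), and the separator passes all N2, so N2 in S14 = N2 in S5 = 451.78 kg/min.
Cl2 in S14: m_A = 426×0.632 + (1−0.347)·(1−0.534)·m_A, so m_A = 269.23/0.6957 = 386.99 kg/min.
S5 = (1−0.534)×386.99 + 451.78 = 632.12 kg/min.
Purge S12 = 0.347×632.12 = 219.35 kg/min.

219.3 kg/min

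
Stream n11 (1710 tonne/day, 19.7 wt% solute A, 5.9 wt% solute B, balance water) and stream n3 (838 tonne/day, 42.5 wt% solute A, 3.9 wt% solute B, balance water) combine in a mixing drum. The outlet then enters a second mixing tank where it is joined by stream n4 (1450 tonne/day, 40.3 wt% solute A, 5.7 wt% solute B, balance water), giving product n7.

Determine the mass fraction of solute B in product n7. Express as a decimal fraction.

0.054

Overall, product flow = 3998 tonne/day.
solute B in = 1710×0.059 + 838×0.039 + 1450×0.057 = 216.22 tonne/day.
solute B fraction in n7 = 0.054.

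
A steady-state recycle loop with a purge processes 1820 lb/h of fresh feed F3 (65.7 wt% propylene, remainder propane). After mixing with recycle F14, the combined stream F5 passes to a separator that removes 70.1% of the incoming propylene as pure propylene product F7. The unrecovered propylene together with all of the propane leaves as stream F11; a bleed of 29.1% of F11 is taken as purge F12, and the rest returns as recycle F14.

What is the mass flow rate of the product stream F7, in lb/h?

1064 lb/h

propylene in F5: m_A = 1820×0.657 + (1−0.291)·(1−0.701)·m_A, so m_A = 1195.7/0.7880 = 1517.4 lb/h.
Product F7 = 0.701×1517.4 = 1063.7 lb/h.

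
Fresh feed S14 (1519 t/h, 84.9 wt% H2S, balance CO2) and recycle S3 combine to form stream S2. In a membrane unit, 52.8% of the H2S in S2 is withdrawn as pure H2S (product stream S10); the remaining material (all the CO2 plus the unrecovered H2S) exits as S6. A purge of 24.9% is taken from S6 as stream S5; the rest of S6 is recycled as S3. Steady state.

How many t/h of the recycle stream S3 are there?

CO2 enters only via S14 and leaves only via the purge: 1519×0.151 = 0.249×(CO2 in S6), and the membrane unit passes all CO2, so CO2 in S2 = CO2 in S6 = 921.16 t/h.
H2S in S2: m_A = 1519×0.849 + (1−0.249)·(1−0.528)·m_A, so m_A = 1289.6/0.6455 = 1997.8 t/h.
S6 = (1−0.528)×1997.8 + 921.16 = 1864.1 t/h.
Recycle S3 = (1−0.249)×1864.1 = 1400 t/h.

1400 t/h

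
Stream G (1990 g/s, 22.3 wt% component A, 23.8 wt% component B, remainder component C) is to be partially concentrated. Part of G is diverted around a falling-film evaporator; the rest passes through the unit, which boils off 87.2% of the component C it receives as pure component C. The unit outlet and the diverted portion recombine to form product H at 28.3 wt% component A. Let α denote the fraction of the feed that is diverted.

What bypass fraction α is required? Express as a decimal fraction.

0.549

All 1990×0.223 = 443.77 g/s of component A reaches H, so H = 443.77/0.283 = 1568.1 g/s and vapour = 421.91 g/s.
The evaporator receives (1−α)·1990 of feed at 0.539 component C and removes 0.872 of that component C:
0.872×0.539×(1−α)×1990 = 421.91
(1−α) = 421.91/935.32 = 0.4511;  α = 0.5489.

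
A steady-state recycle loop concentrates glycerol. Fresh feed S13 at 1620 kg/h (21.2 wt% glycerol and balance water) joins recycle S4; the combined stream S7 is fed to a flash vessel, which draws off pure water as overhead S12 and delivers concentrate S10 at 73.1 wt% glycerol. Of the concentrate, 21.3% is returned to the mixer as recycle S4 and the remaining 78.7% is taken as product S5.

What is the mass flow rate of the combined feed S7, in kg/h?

1747 kg/h

Overall glycerol balance (none leaves overhead): glycerol in fresh feed = glycerol in product, i.e. 1620×0.212 = (1−0.213)·S10·0.731.
S10 = 343.44/(0.731×0.787) = 596.98 kg/h.
Recycle S4 = 0.213×596.98 = 127.16 kg/h.
Combined feed S7 = 1620 + 127.16 = 1747.2 kg/h.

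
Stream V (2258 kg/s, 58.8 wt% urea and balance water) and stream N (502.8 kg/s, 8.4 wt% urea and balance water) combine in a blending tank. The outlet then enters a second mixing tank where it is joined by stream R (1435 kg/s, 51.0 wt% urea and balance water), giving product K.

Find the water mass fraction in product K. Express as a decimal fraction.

Overall, product flow = 4195.8 kg/s.
water in = 2258×0.412 + 502.8×0.916 + 1435×0.490 = 2094 kg/s.
water fraction in K = 0.4991.

0.4991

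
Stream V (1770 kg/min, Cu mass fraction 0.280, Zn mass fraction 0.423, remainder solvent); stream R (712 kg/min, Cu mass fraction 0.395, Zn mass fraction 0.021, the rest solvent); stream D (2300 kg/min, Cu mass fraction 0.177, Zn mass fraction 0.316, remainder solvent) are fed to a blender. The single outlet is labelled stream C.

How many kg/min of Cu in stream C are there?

1184 kg/min

Cu out = Cu in = 1770×0.280 + 712×0.395 + 2300×0.177 = 1183.9 kg/min.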